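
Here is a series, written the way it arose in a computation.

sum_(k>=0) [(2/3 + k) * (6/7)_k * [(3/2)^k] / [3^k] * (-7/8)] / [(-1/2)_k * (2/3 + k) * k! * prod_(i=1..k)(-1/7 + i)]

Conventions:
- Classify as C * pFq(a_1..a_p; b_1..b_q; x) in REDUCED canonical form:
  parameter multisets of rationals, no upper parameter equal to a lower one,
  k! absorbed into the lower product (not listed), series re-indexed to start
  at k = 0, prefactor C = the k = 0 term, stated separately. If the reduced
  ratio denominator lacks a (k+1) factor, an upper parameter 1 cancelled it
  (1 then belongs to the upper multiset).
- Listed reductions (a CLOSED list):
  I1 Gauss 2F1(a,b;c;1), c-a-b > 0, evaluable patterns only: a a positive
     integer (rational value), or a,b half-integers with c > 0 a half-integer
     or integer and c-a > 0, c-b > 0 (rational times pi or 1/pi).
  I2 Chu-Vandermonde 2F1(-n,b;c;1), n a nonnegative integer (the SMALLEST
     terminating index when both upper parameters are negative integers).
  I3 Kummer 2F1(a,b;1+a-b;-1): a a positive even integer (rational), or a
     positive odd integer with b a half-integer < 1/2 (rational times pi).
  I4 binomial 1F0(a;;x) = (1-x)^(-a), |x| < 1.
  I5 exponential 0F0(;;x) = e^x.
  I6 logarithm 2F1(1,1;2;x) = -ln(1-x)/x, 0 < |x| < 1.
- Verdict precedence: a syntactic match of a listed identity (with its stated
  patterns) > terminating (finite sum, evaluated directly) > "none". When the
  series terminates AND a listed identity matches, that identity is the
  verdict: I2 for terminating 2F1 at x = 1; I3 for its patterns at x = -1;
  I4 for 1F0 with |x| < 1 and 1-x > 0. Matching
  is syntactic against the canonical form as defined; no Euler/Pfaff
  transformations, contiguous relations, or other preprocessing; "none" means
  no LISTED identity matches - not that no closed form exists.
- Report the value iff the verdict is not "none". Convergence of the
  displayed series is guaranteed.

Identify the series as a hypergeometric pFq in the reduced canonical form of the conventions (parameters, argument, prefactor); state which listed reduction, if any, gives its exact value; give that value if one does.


Key step: t_0 being -7/8, the lower running product (C = -7/8, x = 1/2) is a rising factorial.
Adjacent-term ratio: r(k) = (1/2) * 1 / [(k-1/2) (k+1)] - rational in k, leading ratio (1/2); with t_0 = -7/8, classification follows.

Reduced: x = 1/2, 0F1, upper = {-}, lower = {-1/2}, C = -7/8. Verdict: none - at argument 1/2 the multisets {-} ; {-1/2} match no listed identity.


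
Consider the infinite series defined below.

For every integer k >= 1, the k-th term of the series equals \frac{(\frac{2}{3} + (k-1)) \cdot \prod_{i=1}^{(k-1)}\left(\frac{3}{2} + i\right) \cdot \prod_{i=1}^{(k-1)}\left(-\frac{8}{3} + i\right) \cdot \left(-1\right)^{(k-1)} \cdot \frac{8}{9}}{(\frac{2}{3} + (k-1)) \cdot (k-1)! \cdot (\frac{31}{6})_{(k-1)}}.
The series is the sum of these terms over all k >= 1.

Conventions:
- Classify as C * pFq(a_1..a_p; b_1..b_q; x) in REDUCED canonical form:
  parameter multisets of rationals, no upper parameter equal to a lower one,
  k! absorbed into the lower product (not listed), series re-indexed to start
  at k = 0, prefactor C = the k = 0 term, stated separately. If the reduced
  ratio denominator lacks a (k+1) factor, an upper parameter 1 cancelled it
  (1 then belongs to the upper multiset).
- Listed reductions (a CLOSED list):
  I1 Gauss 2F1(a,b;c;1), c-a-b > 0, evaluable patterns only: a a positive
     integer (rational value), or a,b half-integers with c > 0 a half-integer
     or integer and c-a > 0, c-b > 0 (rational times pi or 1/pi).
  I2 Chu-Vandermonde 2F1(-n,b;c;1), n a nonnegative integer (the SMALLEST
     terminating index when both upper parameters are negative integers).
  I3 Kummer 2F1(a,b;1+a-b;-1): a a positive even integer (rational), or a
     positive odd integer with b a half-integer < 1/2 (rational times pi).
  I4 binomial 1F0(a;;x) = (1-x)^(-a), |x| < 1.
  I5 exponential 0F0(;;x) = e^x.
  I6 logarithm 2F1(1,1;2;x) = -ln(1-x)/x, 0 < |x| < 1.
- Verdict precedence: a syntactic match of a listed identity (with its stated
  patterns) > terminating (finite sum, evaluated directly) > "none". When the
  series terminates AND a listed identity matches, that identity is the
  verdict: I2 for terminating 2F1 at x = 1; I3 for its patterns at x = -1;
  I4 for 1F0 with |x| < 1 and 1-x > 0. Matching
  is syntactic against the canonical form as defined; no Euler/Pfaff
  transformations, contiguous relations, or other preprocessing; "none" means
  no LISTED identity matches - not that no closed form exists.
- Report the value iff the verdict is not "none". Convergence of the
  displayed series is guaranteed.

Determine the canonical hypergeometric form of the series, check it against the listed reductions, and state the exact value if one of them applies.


The series (x = -1) is 2F1: upper {-\frac{5}{3}, \frac{5}{2}}, lower {\frac{31}{6}}, prefactor \frac{8}{9}. Verdict: none here - no I1-I6 shape fits x = -1 with lower {\frac{31}{6}}.

Structural cue: from the first term \frac{8}{9}: the running product (prefactor 8/9) telescopes to a rising factorial.
Term ratio: r(k) = -1 * (k-\frac{5}{3}) (k+\frac{5}{2}) / [(k+\frac{31}{6}) (k+1)] - rational in k, leading ratio -1; with t_0 = \frac{8}{9}, classification follows.


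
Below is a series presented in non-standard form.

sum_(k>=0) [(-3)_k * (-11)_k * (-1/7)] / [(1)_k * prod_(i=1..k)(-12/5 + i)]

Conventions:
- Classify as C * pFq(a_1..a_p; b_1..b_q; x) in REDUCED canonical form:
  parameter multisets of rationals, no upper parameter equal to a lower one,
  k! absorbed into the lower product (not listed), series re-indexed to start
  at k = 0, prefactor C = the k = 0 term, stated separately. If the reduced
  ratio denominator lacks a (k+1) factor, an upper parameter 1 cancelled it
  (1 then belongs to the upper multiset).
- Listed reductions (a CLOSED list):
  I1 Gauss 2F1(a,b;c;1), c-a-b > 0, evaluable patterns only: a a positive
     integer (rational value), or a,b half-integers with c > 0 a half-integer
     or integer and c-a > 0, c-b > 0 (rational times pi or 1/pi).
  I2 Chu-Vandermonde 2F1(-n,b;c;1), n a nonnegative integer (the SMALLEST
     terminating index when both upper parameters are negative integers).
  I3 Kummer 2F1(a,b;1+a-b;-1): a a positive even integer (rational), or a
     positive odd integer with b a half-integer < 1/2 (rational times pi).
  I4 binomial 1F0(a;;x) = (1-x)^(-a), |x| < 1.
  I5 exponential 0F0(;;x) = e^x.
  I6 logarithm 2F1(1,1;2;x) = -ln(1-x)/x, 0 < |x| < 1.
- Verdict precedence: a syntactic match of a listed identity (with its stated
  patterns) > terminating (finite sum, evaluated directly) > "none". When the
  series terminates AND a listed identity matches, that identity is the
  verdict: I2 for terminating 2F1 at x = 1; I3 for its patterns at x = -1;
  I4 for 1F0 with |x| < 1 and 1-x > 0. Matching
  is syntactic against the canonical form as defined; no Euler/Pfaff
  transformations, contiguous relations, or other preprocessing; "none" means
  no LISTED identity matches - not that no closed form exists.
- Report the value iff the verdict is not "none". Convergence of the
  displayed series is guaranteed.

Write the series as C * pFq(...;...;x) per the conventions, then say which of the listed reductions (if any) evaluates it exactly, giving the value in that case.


x = 1 here; the reduced form reads 2F1, upper {-11, -3}, lower {-7/5}, C = -1/7. Verdict at x = 1: Chu-Vandermonde (I2) matches (terminating 2F1 at x = 1 with n = 3, b = -11, c = -7/5). Hence: -24592/49.

Key observation: x = 1 and (1)_k (C = -1/7) is k! itself.
Term ratio: r(k) = 1 * (k-11) (k-3) / [(k-7/5) (k+1)] - rational in k. x = 1; t_0 = -1/7; negate the roots.


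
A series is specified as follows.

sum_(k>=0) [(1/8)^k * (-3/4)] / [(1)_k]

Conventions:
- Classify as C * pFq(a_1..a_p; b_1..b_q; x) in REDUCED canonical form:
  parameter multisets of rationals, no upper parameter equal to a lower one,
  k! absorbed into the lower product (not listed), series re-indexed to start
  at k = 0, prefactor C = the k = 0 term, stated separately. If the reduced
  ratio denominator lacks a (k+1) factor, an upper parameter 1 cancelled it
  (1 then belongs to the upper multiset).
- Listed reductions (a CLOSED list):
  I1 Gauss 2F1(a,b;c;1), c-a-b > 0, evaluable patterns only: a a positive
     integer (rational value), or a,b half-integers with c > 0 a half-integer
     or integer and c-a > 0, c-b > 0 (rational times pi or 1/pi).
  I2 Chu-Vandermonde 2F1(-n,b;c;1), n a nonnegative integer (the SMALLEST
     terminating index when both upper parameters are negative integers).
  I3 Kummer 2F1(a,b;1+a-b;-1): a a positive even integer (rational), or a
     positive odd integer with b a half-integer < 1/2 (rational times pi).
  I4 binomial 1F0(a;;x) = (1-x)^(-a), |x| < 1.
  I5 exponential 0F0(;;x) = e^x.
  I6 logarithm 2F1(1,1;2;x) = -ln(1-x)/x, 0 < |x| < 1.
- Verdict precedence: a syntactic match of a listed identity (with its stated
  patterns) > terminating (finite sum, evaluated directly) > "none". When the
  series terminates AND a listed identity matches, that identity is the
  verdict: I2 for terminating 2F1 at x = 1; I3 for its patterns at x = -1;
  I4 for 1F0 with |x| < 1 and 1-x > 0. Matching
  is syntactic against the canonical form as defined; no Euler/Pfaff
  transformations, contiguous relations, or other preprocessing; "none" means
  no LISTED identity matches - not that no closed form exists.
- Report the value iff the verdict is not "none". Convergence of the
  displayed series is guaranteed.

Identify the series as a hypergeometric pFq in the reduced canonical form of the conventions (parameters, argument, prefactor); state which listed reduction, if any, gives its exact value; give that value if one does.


With C = -3/4: the canonical form is 0F0(-; -; 1/8). Verdict: exponential (I5) fires (the 0F0 exponential series at x = 1/8). Exact value: (-3/4) * e^(1/8).

First insight: x = (1/8) and (1)_k (prefactor -3/4) is k! itself.
Adjacent-term ratio: r(k) = (1/8) * 1 / [(k+1)] - rational; roots negated = parameters, x = (1/8), C = -3/4.


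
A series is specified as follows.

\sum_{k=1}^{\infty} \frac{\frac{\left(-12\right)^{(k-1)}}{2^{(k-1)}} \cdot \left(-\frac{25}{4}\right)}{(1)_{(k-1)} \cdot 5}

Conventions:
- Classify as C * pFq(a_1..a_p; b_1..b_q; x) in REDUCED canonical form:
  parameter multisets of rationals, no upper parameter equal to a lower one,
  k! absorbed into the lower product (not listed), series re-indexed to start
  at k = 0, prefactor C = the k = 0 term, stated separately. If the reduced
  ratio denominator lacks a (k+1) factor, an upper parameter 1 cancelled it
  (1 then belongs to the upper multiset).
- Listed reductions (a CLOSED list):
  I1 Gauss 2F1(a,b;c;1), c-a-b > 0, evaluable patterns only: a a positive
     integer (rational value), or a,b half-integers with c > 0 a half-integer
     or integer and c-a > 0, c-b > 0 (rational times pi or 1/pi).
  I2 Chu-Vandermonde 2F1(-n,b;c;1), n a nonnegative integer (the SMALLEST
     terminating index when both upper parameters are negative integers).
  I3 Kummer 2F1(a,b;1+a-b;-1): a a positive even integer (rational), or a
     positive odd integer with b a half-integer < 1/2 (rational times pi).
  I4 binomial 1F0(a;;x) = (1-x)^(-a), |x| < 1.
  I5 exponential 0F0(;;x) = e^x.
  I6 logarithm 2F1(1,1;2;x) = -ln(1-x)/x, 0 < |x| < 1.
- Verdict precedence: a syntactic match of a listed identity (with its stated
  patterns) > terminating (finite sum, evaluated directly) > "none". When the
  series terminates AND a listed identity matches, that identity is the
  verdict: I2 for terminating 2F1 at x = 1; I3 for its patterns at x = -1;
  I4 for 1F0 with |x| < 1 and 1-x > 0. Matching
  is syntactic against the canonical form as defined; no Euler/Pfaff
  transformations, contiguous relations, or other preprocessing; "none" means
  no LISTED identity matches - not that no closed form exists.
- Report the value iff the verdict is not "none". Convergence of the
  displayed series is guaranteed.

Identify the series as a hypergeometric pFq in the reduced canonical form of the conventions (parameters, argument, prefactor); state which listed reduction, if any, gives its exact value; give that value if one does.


At argument -6: a 0F0 with upper {-}, lower {-}, scaled by C = -\frac{5}{4}. Verdict: the I5 exponential reduction matches (the 0F0 exponential series at x = -6). Value: \left(-\frac{5}{4}\right) \cdot e^{-6}.

Structural cue: x = -6 and (1)_k (prefactor -5/4) is k! itself.
Adjacent-term ratio: r(k) = -6 * 1 / [(k+1)] - rational; roots negated = parameters, x = -6, C = -\frac{5}{4}.


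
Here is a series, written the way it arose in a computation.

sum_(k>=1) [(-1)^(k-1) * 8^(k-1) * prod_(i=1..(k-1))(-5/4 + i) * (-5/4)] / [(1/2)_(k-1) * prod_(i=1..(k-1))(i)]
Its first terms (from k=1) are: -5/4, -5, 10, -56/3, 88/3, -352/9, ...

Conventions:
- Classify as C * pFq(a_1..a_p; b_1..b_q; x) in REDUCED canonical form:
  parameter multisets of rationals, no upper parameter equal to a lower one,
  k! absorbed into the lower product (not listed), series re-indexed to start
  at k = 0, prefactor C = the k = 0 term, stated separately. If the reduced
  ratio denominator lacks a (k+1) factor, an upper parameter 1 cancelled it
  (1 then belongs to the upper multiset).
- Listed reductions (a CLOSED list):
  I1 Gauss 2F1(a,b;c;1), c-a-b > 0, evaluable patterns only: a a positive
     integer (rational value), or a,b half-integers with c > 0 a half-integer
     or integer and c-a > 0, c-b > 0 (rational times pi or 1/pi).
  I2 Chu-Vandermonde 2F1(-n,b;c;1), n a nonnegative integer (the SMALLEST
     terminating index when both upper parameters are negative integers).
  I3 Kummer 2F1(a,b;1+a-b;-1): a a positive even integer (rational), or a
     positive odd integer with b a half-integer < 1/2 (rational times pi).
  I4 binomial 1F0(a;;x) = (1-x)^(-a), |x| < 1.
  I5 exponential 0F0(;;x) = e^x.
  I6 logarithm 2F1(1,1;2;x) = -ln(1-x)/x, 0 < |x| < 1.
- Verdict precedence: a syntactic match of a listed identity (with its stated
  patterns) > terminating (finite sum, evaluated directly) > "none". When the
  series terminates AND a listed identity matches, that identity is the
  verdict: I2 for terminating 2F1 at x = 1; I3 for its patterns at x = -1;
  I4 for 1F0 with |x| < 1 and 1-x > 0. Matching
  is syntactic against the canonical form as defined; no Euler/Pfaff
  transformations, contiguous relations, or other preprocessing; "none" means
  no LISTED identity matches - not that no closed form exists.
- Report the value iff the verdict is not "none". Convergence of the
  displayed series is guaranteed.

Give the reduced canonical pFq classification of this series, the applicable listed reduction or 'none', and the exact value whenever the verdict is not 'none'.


The series (x = -8) is 1F1: upper {-1/4}, lower {1/2}, prefactor -5/4. Verdict: none. A 1F1 with upper {-1/4} fits none of I1-I6 at x = -8; the sum runs forever.

Key observation: t_0 being -5/4, the (-1)^k factor (C = -5/4) folds into the argument's sign.
Step ratio: r(k) = (-8) * (k-1/4) / [(k+1/2) (k+1)] - rational in k, leading ratio (-8); with t_0 = -5/4, classification follows.


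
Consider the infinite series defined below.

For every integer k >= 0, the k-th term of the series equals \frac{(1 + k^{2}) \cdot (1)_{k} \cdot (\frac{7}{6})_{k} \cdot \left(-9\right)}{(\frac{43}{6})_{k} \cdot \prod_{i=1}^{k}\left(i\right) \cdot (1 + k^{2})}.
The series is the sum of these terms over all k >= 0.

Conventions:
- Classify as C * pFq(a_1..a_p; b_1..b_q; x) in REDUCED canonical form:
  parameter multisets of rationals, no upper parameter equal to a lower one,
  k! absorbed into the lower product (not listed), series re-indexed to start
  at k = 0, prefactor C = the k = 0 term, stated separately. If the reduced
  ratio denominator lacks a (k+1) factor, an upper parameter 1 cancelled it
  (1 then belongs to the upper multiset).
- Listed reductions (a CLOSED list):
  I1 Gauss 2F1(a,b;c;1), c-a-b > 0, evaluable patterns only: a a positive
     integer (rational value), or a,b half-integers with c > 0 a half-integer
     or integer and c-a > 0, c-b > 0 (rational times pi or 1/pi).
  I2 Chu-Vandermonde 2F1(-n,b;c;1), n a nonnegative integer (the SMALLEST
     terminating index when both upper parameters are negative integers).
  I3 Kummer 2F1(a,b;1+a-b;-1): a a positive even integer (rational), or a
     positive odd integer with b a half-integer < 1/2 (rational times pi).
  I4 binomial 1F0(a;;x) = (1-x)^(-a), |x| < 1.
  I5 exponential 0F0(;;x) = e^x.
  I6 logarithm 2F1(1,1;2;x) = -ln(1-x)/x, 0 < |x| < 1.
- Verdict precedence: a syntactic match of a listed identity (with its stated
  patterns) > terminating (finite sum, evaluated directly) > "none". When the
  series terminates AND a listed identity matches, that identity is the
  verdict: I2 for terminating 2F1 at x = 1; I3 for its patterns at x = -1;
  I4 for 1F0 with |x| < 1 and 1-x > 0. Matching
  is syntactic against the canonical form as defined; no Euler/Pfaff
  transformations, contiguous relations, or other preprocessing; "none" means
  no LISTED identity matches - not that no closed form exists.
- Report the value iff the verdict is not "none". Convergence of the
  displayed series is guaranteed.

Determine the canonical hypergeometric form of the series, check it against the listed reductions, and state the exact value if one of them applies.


The tell: x = 1 and the product of the first k integers (C = -9, x = 1) is k!.
Ratio: r(k) = 1 * (k+1) (k+\frac{7}{6}) / [(k+\frac{43}{6}) (k+1)] - poly over poly, x = 1 from leading terms; C = -9 at k = 0.

The series (x = 1) is 2F1: upper {1, \frac{7}{6}}, lower {\frac{43}{6}}, prefactor -9. Verdict (x = 1): Gauss (I1, integer-parameter pattern) applies (x = 1: the Gamma ratio telescopes since c-a-b = 5 > 0 and a = 1 in Z>0). Its exact value is -\frac{111}{10}.


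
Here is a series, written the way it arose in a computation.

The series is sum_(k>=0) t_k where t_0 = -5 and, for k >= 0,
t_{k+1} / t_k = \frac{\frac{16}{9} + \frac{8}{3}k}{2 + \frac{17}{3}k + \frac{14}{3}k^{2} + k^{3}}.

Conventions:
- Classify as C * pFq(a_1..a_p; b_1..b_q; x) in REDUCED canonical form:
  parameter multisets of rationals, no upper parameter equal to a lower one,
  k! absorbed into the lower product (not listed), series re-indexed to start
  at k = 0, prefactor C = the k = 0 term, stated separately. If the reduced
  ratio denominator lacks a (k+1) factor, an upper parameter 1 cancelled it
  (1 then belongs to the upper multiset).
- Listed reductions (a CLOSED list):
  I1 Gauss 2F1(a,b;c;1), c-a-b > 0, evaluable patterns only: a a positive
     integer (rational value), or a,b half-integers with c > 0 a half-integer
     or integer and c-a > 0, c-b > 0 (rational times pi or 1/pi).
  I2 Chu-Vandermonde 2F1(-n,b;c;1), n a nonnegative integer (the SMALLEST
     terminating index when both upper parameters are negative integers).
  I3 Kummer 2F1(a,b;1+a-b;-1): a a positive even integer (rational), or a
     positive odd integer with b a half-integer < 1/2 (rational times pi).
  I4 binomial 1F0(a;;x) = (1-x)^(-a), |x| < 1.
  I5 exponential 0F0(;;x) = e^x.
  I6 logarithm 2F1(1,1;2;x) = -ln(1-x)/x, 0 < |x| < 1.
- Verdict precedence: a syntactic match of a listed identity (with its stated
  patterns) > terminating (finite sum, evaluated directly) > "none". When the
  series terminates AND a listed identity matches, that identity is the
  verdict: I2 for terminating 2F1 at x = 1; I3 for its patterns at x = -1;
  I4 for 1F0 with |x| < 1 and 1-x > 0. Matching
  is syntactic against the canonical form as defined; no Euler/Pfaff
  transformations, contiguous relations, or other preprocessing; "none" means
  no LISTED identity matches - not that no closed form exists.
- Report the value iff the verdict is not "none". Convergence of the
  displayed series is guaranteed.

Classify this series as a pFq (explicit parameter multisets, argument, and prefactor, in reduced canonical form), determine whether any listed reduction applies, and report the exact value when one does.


First insight: t_0 = -5 here, and the expanded ratio factors over Q; C = -5, roots give parameters.
Ratio: r(k) = \frac{8}{3} * 1 / [(k+3) (k+1)] - rational in k, leading ratio \frac{8}{3}; with t_0 = -5, classification follows.

Canonical form: C = -5 times 0F1 with upper {-}, lower {3}, x = \frac{8}{3}. Verdict: none. Every listed pattern misses the 0F1 form at \frac{8}{3}, upper {-}.


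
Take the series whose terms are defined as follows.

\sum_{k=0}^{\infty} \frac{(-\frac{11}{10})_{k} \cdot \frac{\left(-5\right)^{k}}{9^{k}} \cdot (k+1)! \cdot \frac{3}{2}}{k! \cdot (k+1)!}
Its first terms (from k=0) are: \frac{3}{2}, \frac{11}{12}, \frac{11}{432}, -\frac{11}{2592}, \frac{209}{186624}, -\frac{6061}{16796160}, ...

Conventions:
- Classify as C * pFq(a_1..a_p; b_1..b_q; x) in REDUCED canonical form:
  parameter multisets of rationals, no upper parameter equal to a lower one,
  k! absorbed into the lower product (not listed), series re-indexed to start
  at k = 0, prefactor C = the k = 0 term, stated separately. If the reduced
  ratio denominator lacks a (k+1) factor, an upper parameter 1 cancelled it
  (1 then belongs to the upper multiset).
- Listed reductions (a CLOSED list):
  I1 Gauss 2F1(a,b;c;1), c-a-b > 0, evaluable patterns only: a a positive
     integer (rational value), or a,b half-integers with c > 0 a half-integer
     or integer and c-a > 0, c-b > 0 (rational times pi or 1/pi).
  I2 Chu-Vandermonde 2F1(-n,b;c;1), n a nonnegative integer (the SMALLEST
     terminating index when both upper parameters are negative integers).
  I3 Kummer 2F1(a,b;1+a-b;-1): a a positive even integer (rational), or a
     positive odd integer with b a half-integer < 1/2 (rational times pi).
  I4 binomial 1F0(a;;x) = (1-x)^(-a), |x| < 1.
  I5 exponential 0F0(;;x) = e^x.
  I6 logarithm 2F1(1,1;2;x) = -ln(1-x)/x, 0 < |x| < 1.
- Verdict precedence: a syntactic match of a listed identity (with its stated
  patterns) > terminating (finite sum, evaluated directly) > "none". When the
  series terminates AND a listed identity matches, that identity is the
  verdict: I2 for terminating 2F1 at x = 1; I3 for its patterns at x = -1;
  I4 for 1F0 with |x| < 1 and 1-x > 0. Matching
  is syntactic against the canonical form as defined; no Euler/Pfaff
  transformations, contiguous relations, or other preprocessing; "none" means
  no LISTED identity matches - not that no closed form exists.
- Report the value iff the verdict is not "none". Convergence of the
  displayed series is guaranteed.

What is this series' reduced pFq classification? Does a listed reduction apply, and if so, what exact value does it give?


This is \frac{3}{2} * 1F0(-\frac{11}{10}; -; -\frac{5}{9}) in reduced canonical form. Verdict: the I4 binomial reduction matches (the 1F0 binomial series: exponent 11/10, x = -\frac{5}{9}). Exact value: \frac{3}{2} \cdot \left(\frac{14}{9}\right)^{\frac{11}{10}}.

Key observation: t_0 = \frac{3}{2} here, and the parameter 2 appears in both the upper and lower lists and cancels.
Consecutive-term ratio: r(k) = -\frac{5}{9} * (k-\frac{11}{10}) / [(k+1)] ; factor over Q: parameters, x = -\frac{5}{9}, and C = \frac{3}{2}.


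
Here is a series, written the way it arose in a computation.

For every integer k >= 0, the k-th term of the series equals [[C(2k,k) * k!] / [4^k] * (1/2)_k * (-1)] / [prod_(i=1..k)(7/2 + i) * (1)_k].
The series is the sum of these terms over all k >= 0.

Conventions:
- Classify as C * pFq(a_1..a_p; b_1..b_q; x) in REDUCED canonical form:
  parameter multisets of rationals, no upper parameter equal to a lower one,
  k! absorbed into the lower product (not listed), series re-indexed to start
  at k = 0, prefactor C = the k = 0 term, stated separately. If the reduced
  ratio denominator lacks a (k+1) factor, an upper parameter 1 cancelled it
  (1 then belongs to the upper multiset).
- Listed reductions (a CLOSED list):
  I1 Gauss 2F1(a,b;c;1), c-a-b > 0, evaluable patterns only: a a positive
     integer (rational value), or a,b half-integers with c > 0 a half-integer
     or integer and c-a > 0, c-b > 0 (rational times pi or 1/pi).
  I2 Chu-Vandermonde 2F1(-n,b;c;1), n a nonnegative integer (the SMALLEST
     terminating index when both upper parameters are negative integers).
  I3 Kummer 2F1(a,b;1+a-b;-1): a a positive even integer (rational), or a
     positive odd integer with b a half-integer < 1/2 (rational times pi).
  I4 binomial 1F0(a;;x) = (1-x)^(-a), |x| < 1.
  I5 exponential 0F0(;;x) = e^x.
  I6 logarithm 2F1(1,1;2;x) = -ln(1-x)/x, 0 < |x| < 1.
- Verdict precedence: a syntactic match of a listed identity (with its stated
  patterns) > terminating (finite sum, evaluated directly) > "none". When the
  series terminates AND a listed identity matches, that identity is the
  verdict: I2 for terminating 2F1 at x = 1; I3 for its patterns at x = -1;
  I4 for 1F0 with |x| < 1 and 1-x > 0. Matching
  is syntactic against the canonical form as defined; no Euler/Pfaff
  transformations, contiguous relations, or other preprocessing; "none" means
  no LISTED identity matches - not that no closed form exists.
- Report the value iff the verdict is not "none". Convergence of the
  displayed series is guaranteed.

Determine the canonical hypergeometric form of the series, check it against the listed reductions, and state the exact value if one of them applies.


This is -1 * 2F1(1/2, 1/2; 9/2; 1) in reduced canonical form. Verdict: Gauss (I1, half-integer pattern) fires (x = 1; upper {1/2, 1/2} half-integers, c = 9/2 in the evaluable pattern). Its exact value is (-175/512) * pi.

Key step: x = 1 and the lower running product (C = -1) is a rising factorial.
Term ratio: r(k) = 1 * (k+1/2) (k+1/2) / [(k+9/2) (k+1)] - poly over poly, x = 1 from leading terms; C = -1 at k = 0.


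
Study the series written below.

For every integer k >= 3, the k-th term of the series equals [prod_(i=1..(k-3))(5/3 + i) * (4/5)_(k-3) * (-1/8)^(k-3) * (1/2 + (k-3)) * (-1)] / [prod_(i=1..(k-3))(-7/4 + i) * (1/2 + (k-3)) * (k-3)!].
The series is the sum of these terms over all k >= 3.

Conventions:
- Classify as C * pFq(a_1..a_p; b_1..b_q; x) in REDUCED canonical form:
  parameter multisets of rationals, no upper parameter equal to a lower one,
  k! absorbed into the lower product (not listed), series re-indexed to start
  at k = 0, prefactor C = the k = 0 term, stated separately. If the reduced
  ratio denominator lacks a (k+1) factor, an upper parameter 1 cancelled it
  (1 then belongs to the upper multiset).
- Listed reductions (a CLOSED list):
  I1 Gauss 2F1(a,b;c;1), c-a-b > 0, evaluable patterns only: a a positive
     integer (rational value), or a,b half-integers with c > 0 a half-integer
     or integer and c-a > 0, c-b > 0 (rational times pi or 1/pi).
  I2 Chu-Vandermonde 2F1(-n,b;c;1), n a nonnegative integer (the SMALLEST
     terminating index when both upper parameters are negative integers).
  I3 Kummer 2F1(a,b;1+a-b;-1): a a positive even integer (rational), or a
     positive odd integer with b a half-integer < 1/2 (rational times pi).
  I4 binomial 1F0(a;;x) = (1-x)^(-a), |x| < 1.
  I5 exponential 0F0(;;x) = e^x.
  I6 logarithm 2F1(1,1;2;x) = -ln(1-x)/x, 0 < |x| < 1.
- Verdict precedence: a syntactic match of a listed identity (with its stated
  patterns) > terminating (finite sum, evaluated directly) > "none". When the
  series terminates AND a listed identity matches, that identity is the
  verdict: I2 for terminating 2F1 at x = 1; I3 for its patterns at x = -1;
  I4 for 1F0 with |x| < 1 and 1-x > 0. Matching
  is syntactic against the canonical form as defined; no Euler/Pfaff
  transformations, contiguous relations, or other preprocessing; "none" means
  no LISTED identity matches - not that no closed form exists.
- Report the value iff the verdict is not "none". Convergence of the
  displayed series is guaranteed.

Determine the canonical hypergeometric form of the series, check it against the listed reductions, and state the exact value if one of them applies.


x = -1/8 here; the reduced form reads 2F1, upper {4/5, 8/3}, lower {-3/4}, C = -1. Verdict: none - this 2F1 at x = -1/8 matches no listed pattern, and upper {4/5, 8/3} holds no stopper.

The tell: from the first term -1: the lower running product (C = -1) is a rising factorial.
Adjacent-term ratio: r(k) = (-1/8) * (k+4/5) (k+8/3) / [(k-3/4) (k+1)] - rational in k, leading ratio (-1/8); with t_0 = -1, classification follows.


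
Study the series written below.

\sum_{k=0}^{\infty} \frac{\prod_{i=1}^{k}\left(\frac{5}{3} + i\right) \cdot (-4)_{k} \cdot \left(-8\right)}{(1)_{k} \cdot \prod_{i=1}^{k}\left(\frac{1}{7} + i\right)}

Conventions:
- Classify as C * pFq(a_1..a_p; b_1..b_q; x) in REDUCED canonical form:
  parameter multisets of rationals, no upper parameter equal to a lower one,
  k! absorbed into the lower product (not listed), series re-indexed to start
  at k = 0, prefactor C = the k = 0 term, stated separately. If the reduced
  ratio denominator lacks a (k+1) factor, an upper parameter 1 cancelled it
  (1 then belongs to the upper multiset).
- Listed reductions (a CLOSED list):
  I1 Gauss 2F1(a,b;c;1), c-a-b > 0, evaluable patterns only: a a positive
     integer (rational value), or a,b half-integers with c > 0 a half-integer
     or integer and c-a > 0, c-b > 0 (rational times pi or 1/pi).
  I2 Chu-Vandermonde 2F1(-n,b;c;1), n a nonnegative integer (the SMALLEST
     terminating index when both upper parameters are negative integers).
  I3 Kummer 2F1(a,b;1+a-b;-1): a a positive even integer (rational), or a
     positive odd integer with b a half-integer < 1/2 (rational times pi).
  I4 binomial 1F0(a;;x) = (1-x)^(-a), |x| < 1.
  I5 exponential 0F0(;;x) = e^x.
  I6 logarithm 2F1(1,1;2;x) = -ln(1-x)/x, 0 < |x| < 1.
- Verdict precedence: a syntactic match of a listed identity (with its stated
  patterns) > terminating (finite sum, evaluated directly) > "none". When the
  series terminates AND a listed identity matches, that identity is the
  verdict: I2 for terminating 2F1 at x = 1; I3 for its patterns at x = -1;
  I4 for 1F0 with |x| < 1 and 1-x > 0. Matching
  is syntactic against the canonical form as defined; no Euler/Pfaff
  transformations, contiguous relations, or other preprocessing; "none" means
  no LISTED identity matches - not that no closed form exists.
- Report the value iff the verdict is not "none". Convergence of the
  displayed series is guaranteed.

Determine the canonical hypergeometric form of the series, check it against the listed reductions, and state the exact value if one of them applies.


This is -8 * 2F1(-4, \frac{8}{3}; \frac{8}{7}; 1) in reduced canonical form. Verdict: this is Chu-Vandermonde (I2) (terminating 2F1 at x = 1 with n = 4, b = 8/3, c = \frac{8}{7}). Hence: -\frac{992}{7047}.

The tell: t_0 being -8, the running product (C = -8) telescopes to a rising factorial.
Step ratio: r(k) = 1 * (k-4) (k+\frac{8}{3}) / [(k+\frac{8}{7}) (k+1)] - rational in k, leading ratio 1; with t_0 = -8, classification follows.


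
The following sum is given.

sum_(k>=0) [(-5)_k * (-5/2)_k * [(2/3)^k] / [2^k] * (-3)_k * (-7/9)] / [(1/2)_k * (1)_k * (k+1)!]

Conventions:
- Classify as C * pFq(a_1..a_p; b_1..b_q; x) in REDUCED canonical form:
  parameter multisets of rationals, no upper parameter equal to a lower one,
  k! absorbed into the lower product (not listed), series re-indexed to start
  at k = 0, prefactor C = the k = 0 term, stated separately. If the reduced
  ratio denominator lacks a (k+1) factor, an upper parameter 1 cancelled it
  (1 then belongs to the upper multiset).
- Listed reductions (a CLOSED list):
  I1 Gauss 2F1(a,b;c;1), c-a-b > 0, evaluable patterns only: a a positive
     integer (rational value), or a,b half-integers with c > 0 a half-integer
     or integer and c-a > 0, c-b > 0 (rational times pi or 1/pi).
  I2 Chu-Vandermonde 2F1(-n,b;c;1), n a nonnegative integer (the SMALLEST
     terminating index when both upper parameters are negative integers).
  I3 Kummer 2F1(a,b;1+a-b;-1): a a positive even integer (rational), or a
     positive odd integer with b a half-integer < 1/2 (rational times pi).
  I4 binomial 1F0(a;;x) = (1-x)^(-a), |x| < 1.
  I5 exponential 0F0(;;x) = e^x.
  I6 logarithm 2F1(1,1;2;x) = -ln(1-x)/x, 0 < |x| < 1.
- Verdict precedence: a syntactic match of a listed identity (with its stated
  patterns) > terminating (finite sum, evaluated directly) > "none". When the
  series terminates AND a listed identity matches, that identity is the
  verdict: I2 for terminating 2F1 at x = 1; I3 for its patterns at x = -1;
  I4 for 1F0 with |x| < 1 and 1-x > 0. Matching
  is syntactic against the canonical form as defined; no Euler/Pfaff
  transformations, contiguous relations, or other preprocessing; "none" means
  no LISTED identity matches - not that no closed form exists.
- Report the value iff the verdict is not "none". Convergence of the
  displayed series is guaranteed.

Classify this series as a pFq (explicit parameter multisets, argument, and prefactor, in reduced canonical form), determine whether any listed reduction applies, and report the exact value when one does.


Reduced: x = 1/3, 3F2, upper = {-5, -3, -5/2}, lower = {1/2, 2}, C = -7/9. Verdict: terminating at k = 3: the factor (-3)_k kills every later term; summing the 4 survivors is exact. Hence: 1141/243.

The tell: x = (1/3) and the two k-th powers (C = -7/9, x = 1/3) combine into one argument.
Consecutive-term ratio: r(k) = (1/3) * (k-5) (k-3) (k-5/2) / [(k+1/2) (k+2) (k+1)] - poly over poly, x = (1/3) from leading terms; C = -7/9 at k = 0.


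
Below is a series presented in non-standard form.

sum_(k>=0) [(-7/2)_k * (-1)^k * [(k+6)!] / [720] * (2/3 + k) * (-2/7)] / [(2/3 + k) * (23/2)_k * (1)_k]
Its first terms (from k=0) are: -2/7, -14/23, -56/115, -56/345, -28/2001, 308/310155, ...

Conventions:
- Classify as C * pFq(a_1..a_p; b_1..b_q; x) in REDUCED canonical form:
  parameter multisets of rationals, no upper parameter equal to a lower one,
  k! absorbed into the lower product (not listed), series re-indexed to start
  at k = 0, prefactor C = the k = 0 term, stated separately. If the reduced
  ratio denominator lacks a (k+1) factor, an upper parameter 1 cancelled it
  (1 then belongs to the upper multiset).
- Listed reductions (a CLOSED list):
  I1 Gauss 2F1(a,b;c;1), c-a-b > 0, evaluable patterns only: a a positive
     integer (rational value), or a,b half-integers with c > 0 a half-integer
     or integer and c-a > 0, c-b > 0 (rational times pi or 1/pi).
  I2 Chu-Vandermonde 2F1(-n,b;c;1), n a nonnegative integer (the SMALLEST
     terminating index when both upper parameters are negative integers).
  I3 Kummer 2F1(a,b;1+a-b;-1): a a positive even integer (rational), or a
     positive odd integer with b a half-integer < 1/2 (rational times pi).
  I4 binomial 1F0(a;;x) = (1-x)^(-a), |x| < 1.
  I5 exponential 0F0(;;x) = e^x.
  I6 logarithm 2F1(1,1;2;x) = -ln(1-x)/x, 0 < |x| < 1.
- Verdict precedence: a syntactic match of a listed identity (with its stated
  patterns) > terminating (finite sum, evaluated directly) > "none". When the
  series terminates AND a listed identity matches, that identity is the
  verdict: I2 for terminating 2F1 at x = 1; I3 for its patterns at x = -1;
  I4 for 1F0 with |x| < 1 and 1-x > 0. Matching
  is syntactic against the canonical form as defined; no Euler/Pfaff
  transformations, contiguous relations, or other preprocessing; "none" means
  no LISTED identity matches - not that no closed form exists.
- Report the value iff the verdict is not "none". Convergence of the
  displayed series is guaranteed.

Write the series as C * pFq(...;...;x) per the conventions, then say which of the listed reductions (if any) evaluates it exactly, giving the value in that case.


x = -1 here; the reduced form reads 2F1, upper {-7/2, 7}, lower {23/2}, C = -2/7. Verdict: Kummer's theorem (I3) matches (x = -1; c = 23/2 equals 1+a-b for upper {-7/2, 7}: listed pattern). Exact value: (-2078505/4194304) * pi.

The tell: t_0 being -2/7, the factorial ratio (C = -2/7) (k+a-1)!/(a-1)! is a rising factorial (a)_k.
Step ratio: r(k) = (-1) * (k-7/2) (k+7) / [(k+23/2) (k+1)] - rational in k, leading ratio (-1); with t_0 = -2/7, classification follows.


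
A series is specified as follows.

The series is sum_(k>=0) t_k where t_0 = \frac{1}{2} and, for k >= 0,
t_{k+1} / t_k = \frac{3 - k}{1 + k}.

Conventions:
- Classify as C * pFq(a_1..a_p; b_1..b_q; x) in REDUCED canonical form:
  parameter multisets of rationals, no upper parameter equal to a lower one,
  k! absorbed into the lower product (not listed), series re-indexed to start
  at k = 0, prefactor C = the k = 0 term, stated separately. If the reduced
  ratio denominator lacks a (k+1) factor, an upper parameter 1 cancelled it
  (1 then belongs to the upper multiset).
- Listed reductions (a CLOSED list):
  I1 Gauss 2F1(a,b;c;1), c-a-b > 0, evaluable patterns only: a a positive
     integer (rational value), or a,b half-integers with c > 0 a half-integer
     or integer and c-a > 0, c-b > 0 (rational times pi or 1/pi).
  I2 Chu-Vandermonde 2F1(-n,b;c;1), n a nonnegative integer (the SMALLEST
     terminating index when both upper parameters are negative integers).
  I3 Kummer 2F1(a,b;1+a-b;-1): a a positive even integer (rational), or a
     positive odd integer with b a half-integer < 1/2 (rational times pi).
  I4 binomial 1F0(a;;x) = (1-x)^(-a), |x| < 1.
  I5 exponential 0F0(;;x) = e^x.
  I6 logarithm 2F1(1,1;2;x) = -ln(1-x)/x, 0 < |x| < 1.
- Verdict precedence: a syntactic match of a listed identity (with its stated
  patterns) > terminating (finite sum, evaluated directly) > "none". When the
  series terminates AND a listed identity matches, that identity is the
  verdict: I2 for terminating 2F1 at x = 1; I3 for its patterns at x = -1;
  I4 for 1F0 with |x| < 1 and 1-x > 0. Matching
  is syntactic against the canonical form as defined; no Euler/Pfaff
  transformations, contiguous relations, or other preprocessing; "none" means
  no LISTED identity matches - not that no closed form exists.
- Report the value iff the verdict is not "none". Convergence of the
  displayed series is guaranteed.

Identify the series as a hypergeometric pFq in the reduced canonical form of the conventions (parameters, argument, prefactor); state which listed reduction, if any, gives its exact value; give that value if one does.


Classification (C = \frac{1}{2}): 1F0 with upper {-3}, lower {-}, argument x = -1. Verdict: terminating. With -3 upstairs the series is a 4-term polynomial sum; evaluated term by term. Sum: 4.

Structural cue: from the first term \frac{1}{2}: the expanded ratio factors over Q; C = 1/2, x = -1, roots give parameters.
Adjacent-term ratio: r(k) = -1 * (k-3) / [(k+1)] - poly over poly, x = -1 from leading terms; C = \frac{1}{2} at k = 0.


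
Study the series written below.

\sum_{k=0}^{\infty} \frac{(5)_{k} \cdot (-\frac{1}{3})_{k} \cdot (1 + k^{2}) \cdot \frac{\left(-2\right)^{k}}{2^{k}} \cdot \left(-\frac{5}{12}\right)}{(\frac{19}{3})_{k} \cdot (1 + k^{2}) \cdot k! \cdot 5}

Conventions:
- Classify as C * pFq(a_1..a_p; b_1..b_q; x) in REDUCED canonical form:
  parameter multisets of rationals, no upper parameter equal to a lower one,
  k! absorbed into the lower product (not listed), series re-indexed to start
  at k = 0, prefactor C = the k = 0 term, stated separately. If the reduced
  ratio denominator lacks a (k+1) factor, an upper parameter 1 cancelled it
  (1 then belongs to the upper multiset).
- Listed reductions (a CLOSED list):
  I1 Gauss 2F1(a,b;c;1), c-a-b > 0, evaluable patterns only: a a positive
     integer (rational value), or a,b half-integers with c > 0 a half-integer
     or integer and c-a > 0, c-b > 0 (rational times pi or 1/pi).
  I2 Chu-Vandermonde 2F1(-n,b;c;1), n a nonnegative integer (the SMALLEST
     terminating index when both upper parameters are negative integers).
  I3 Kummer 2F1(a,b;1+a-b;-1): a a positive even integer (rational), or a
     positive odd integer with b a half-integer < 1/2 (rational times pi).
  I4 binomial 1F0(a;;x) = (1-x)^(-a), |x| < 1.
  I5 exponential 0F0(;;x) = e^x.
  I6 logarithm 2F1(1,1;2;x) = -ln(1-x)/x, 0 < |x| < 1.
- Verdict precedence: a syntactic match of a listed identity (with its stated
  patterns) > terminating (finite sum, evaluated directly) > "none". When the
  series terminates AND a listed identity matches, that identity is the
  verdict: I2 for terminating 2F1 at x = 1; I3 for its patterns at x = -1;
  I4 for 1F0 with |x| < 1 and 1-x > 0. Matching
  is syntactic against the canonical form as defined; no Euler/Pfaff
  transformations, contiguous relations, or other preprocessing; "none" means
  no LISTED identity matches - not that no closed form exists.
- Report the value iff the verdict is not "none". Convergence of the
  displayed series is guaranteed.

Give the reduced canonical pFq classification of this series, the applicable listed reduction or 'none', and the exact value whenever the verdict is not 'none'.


Canonical form: C = -\frac{1}{12} times 2F1 with upper {-\frac{1}{3}, 5}, lower {\frac{19}{3}}, x = -1. Verdict: none - at argument -1 the multisets {-\frac{1}{3}, 5} ; {\frac{19}{3}} match no listed identity.

Key step: t_0 being -\frac{1}{12}, the constant factors (C = -1/12) combine into one prefactor.
Adjacent-term ratio: r(k) = -1 * (k-\frac{1}{3}) (k+5) / [(k+\frac{19}{3}) (k+1)] ; factor over Q: parameters, x = -1, and C = -\frac{1}{12}.
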